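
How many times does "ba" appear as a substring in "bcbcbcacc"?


Searching for "ba" in "bcbcbcacc"
Scanning each position:
  Position 0: "bc" => no
  Position 1: "cb" => no
  Position 2: "bc" => no
  Position 3: "cb" => no
  Position 4: "bc" => no
  Position 5: "ca" => no
  Position 6: "ac" => no
  Position 7: "cc" => no
Total occurrences: 0

0


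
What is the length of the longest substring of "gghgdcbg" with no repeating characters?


Input: "gghgdcbg"
Sliding window (track last position of each char):
  Position 0 ('g'): window [0,0] length 1 -- new best
  Position 1 ('g'): repeat (last at 0), move window start to 1
  Position 1 ('g'): window [1,1] length 1
  Position 2 ('h'): window [1,2] length 2 -- new best
  Position 3 ('g'): repeat (last at 1), move window start to 2
  Position 3 ('g'): window [2,3] length 2
  Position 4 ('d'): window [2,4] length 3 -- new best
  Position 5 ('c'): window [2,5] length 4 -- new best
  Position 6 ('b'): window [2,6] length 5 -- new best
  Position 7 ('g'): repeat (last at 3), move window start to 4
  Position 7 ('g'): window [4,7] length 4
Longest substring with no repeats: "hgdcb" with length 5

5


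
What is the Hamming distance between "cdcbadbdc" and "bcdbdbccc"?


Comparing "cdcbadbdc" and "bcdbdbccc" position by position:
  Position 0: 'c' vs 'b' => differ
  Position 1: 'd' vs 'c' => differ
  Position 2: 'c' vs 'd' => differ
  Position 3: 'b' vs 'b' => same
  Position 4: 'a' vs 'd' => differ
  Position 5: 'd' vs 'b' => differ
  Position 6: 'b' vs 'c' => differ
  Position 7: 'd' vs 'c' => differ
  Position 8: 'c' vs 'c' => same
Total differences (Hamming distance): 7

7


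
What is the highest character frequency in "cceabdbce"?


Input: cceabdbce
Character counts:
  'a': 1
  'b': 2
  'c': 3
  'd': 1
  'e': 2
Maximum frequency: 3

3


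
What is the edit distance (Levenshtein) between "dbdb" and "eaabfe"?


Computing edit distance: "dbdb" -> "eaabfe"
DP table:
           e    a    a    b    f    e
      0    1    2    3    4    5    6
  d   1    1    2    3    4    5    6
  b   2    2    2    3    3    4    5
  d   3    3    3    3    4    4    5
  b   4    4    4    4    3    4    5
Edit distance = dp[4][6] = 5

5


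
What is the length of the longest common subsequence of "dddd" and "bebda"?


LCS of "dddd" and "bebda"
DP table:
           b    e    b    d    a
      0    0    0    0    0    0
  d   0    0    0    0    1    1
  d   0    0    0    0    1    1
  d   0    0    0    0    1    1
  d   0    0    0    0    1    1
LCS length = dp[4][5] = 1

1


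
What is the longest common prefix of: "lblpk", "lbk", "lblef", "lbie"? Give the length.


Words: lblpk, lbk, lblef, lbie
  Position 0: all 'l' => match
  Position 1: all 'b' => match
  Position 2: ('l', 'k', 'l', 'i') => mismatch, stop
LCP = "lb" (length 2)

2


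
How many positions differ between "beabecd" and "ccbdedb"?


Comparing "beabecd" and "ccbdedb" position by position:
  Position 0: 'b' vs 'c' => DIFFER
  Position 1: 'e' vs 'c' => DIFFER
  Position 2: 'a' vs 'b' => DIFFER
  Position 3: 'b' vs 'd' => DIFFER
  Position 4: 'e' vs 'e' => same
  Position 5: 'c' vs 'd' => DIFFER
  Position 6: 'd' vs 'b' => DIFFER
Positions that differ: 6

6


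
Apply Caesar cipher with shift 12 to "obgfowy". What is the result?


Caesar cipher: shift "obgfowy" by 12
  'o' (pos 14) + 12 = pos 0 = 'a'
  'b' (pos 1) + 12 = pos 13 = 'n'
  'g' (pos 6) + 12 = pos 18 = 's'
  'f' (pos 5) + 12 = pos 17 = 'r'
  'o' (pos 14) + 12 = pos 0 = 'a'
  'w' (pos 22) + 12 = pos 8 = 'i'
  'y' (pos 24) + 12 = pos 10 = 'k'
Result: ansraik

ansraik


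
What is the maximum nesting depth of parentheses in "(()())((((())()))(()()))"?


Input: "(()())((((())()))(()()))"
Tracking depth:
  Position 0 '(': depth becomes 1
  Position 1 '(': depth becomes 2
  Position 2 ')': depth becomes 1
  Position 3 '(': depth becomes 2
  Position 4 ')': depth becomes 1
  Position 5 ')': depth becomes 0
  Position 6 '(': depth becomes 1
  Position 7 '(': depth becomes 2
  Position 8 '(': depth becomes 3
  Position 9 '(': depth becomes 4
  Position 10 '(': depth becomes 5
  Position 11 ')': depth becomes 4
  Position 12 ')': depth becomes 3
  Position 13 '(': depth becomes 4
  Position 14 ')': depth becomes 3
  Position 15 ')': depth becomes 2
  Position 16 ')': depth becomes 1
  Position 17 '(': depth becomes 2
  Position 18 '(': depth becomes 3
  Position 19 ')': depth becomes 2
  Position 20 '(': depth becomes 3
  Position 21 ')': depth becomes 2
  Position 22 ')': depth becomes 1
  Position 23 ')': depth becomes 0
Maximum depth reached: 5

5


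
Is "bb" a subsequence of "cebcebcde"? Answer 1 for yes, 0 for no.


Check if "bb" is a subsequence of "cebcebcde"
Greedy scan:
  Position 0 ('c'): no match needed
  Position 1 ('e'): no match needed
  Position 2 ('b'): matches sub[0] = 'b'
  Position 3 ('c'): no match needed
  Position 4 ('e'): no match needed
  Position 5 ('b'): matches sub[1] = 'b'
  Position 6 ('c'): no match needed
  Position 7 ('d'): no match needed
  Position 8 ('e'): no match needed
All 2 characters matched => is a subsequence

1


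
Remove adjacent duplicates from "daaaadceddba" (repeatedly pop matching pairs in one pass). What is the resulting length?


Input: daaaadceddba
Stack-based adjacent duplicate removal:
  Read 'd': push. Stack: d
  Read 'a': push. Stack: da
  Read 'a': matches stack top 'a' => pop. Stack: d
  Read 'a': push. Stack: da
  Read 'a': matches stack top 'a' => pop. Stack: d
  Read 'd': matches stack top 'd' => pop. Stack: (empty)
  Read 'c': push. Stack: c
  Read 'e': push. Stack: ce
  Read 'd': push. Stack: ced
  Read 'd': matches stack top 'd' => pop. Stack: ce
  Read 'b': push. Stack: ceb
  Read 'a': push. Stack: ceba
Final stack: "ceba" (length 4)

4


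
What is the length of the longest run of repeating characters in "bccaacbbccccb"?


Input: "bccaacbbccccb"
Scanning for longest run:
  Position 1 ('c'): new char, reset run to 1
  Position 2 ('c'): continues run of 'c', length=2
  Position 3 ('a'): new char, reset run to 1
  Position 4 ('a'): continues run of 'a', length=2
  Position 5 ('c'): new char, reset run to 1
  Position 6 ('b'): new char, reset run to 1
  Position 7 ('b'): continues run of 'b', length=2
  Position 8 ('c'): new char, reset run to 1
  Position 9 ('c'): continues run of 'c', length=2
  Position 10 ('c'): continues run of 'c', length=3
  Position 11 ('c'): continues run of 'c', length=4
  Position 12 ('b'): new char, reset run to 1
Longest run: 'c' with length 4

4


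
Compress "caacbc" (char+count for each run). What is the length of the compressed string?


Input: caacbc
Runs:
  'c' x 1 => "c1"
  'a' x 2 => "a2"
  'c' x 1 => "c1"
  'b' x 1 => "b1"
  'c' x 1 => "c1"
Compressed: "c1a2c1b1c1"
Compressed length: 10

10


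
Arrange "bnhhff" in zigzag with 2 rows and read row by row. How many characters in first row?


Zigzag "bnhhff" into 2 rows:
Placing characters:
  'b' => row 0
  'n' => row 1
  'h' => row 0
  'h' => row 1
  'f' => row 0
  'f' => row 1
Rows:
  Row 0: "bhf"
  Row 1: "nhf"
First row length: 3

3


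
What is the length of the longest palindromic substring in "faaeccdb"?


Input: "faaeccdb"
Checking substrings for palindromes:
  [1:3] "aa" (len 2) => palindrome
  [4:6] "cc" (len 2) => palindrome
Longest palindromic substring: "aa" with length 2

2


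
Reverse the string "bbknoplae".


Input: bbknoplae
Reading characters right to left:
  Position 8: 'e'
  Position 7: 'a'
  Position 6: 'l'
  Position 5: 'p'
  Position 4: 'o'
  Position 3: 'n'
  Position 2: 'k'
  Position 1: 'b'
  Position 0: 'b'
Reversed: ealponkbb

ealponkbb


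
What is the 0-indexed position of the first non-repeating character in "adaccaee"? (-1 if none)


Input: adaccaee
Character frequencies:
  'a': 3
  'c': 2
  'd': 1
  'e': 2
Scanning left to right for freq == 1:
  Position 0 ('a'): freq=3, skip
  Position 1 ('d'): unique! => answer = 1

1


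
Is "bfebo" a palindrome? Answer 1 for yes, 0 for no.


Input: bfebo
Reversed: obefb
  Compare pos 0 ('b') with pos 4 ('o'): MISMATCH
  Compare pos 1 ('f') with pos 3 ('b'): MISMATCH
Result: not a palindrome

0


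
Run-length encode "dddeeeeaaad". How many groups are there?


Input: dddeeeeaaad
Scanning for consecutive runs:
  Group 1: 'd' x 3 (positions 0-2)
  Group 2: 'e' x 4 (positions 3-6)
  Group 3: 'a' x 3 (positions 7-9)
  Group 4: 'd' x 1 (positions 10-10)
Total groups: 4

4


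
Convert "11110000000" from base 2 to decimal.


Input: "11110000000" in base 2
Positional expansion:
  Digit '1' (value 1) x 2^10 = 1024
  Digit '1' (value 1) x 2^9 = 512
  Digit '1' (value 1) x 2^8 = 256
  Digit '1' (value 1) x 2^7 = 128
  Digit '0' (value 0) x 2^6 = 0
  Digit '0' (value 0) x 2^5 = 0
  Digit '0' (value 0) x 2^4 = 0
  Digit '0' (value 0) x 2^3 = 0
  Digit '0' (value 0) x 2^2 = 0
  Digit '0' (value 0) x 2^1 = 0
  Digit '0' (value 0) x 2^0 = 0
Sum = 1920

1920


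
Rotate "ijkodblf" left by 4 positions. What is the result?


Input: "ijkodblf", rotate left by 4
First 4 characters: "ijko"
Remaining characters: "dblf"
Concatenate remaining + first: "dblf" + "ijko" = "dblfijko"

dblfijko


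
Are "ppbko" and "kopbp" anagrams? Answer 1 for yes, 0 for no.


Strings: "ppbko", "kopbp"
Sorted first:  bkopp
Sorted second: bkopp
Sorted forms match => anagrams

1


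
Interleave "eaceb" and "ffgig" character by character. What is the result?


Interleaving "eaceb" and "ffgig":
  Position 0: 'e' from first, 'f' from second => "ef"
  Position 1: 'a' from first, 'f' from second => "af"
  Position 2: 'c' from first, 'g' from second => "cg"
  Position 3: 'e' from first, 'i' from second => "ei"
  Position 4: 'b' from first, 'g' from second => "bg"
Result: efafcgeibg

efafcgeibg


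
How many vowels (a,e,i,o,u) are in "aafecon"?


Input: aafecon
Checking each character:
  'a' at position 0: vowel (running total: 1)
  'a' at position 1: vowel (running total: 2)
  'f' at position 2: consonant
  'e' at position 3: vowel (running total: 3)
  'c' at position 4: consonant
  'o' at position 5: vowel (running total: 4)
  'n' at position 6: consonant
Total vowels: 4

4


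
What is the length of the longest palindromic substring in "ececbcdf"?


Input: "ececbcdf"
Checking substrings for palindromes:
  [0:3] "ece" (len 3) => palindrome
  [1:4] "cec" (len 3) => palindrome
  [3:6] "cbc" (len 3) => palindrome
Longest palindromic substring: "ece" with length 3

3


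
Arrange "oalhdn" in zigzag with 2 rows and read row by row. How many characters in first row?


Zigzag "oalhdn" into 2 rows:
Placing characters:
  'o' => row 0
  'a' => row 1
  'l' => row 0
  'h' => row 1
  'd' => row 0
  'n' => row 1
Rows:
  Row 0: "old"
  Row 1: "ahn"
First row length: 3

3


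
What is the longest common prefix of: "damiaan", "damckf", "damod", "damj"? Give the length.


Words: damiaan, damckf, damod, damj
  Position 0: all 'd' => match
  Position 1: all 'a' => match
  Position 2: all 'm' => match
  Position 3: ('i', 'c', 'o', 'j') => mismatch, stop
LCP = "dam" (length 3)

3


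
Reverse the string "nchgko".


Input: nchgko
Reading characters right to left:
  Position 5: 'o'
  Position 4: 'k'
  Position 3: 'g'
  Position 2: 'h'
  Position 1: 'c'
  Position 0: 'n'
Reversed: okghcn

okghcn


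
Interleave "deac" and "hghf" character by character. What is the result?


Interleaving "deac" and "hghf":
  Position 0: 'd' from first, 'h' from second => "dh"
  Position 1: 'e' from first, 'g' from second => "eg"
  Position 2: 'a' from first, 'h' from second => "ah"
  Position 3: 'c' from first, 'f' from second => "cf"
Result: dhegahcf

dhegahcf


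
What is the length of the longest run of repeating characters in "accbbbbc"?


Input: "accbbbbc"
Scanning for longest run:
  Position 1 ('c'): new char, reset run to 1
  Position 2 ('c'): continues run of 'c', length=2
  Position 3 ('b'): new char, reset run to 1
  Position 4 ('b'): continues run of 'b', length=2
  Position 5 ('b'): continues run of 'b', length=3
  Position 6 ('b'): continues run of 'b', length=4
  Position 7 ('c'): new char, reset run to 1
Longest run: 'b' with length 4

4


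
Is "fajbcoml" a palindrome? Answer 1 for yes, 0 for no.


Input: fajbcoml
Reversed: lmocbjaf
  Compare pos 0 ('f') with pos 7 ('l'): MISMATCH
  Compare pos 1 ('a') with pos 6 ('m'): MISMATCH
  Compare pos 2 ('j') with pos 5 ('o'): MISMATCH
  Compare pos 3 ('b') with pos 4 ('c'): MISMATCH
Result: not a palindrome

0


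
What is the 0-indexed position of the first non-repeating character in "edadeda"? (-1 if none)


Input: edadeda
Character frequencies:
  'a': 2
  'd': 3
  'e': 2
Scanning left to right for freq == 1:
  Position 0 ('e'): freq=2, skip
  Position 1 ('d'): freq=3, skip
  Position 2 ('a'): freq=2, skip
  Position 3 ('d'): freq=3, skip
  Position 4 ('e'): freq=2, skip
  Position 5 ('d'): freq=3, skip
  Position 6 ('a'): freq=2, skip
  No unique character found => answer = -1

-1


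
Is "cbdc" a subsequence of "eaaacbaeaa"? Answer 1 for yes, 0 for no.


Check if "cbdc" is a subsequence of "eaaacbaeaa"
Greedy scan:
  Position 0 ('e'): no match needed
  Position 1 ('a'): no match needed
  Position 2 ('a'): no match needed
  Position 3 ('a'): no match needed
  Position 4 ('c'): matches sub[0] = 'c'
  Position 5 ('b'): matches sub[1] = 'b'
  Position 6 ('a'): no match needed
  Position 7 ('e'): no match needed
  Position 8 ('a'): no match needed
  Position 9 ('a'): no match needed
Only matched 2/4 characters => not a subsequence

0


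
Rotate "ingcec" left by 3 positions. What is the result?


Input: "ingcec", rotate left by 3
First 3 characters: "ing"
Remaining characters: "cec"
Concatenate remaining + first: "cec" + "ing" = "cecing"

cecing


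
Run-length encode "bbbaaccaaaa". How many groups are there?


Input: bbbaaccaaaa
Scanning for consecutive runs:
  Group 1: 'b' x 3 (positions 0-2)
  Group 2: 'a' x 2 (positions 3-4)
  Group 3: 'c' x 2 (positions 5-6)
  Group 4: 'a' x 4 (positions 7-10)
Total groups: 4

4


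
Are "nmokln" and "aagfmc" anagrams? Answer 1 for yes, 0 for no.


Strings: "nmokln", "aagfmc"
Sorted first:  klmnno
Sorted second: aacfgm
Differ at position 0: 'k' vs 'a' => not anagrams

0


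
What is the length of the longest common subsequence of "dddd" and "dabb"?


LCS of "dddd" and "dabb"
DP table:
           d    a    b    b
      0    0    0    0    0
  d   0    1    1    1    1
  d   0    1    1    1    1
  d   0    1    1    1    1
  d   0    1    1    1    1
LCS length = dp[4][4] = 1

1


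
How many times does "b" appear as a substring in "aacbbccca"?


Searching for "b" in "aacbbccca"
Scanning each position:
  Position 0: "a" => no
  Position 1: "a" => no
  Position 2: "c" => no
  Position 3: "b" => MATCH
  Position 4: "b" => MATCH
  Position 5: "c" => no
  Position 6: "c" => no
  Position 7: "c" => no
  Position 8: "a" => no
Total occurrences: 2

2


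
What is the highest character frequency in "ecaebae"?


Input: ecaebae
Character counts:
  'a': 2
  'b': 1
  'c': 1
  'e': 3
Maximum frequency: 3

3


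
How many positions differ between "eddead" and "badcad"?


Comparing "eddead" and "badcad" position by position:
  Position 0: 'e' vs 'b' => DIFFER
  Position 1: 'd' vs 'a' => DIFFER
  Position 2: 'd' vs 'd' => same
  Position 3: 'e' vs 'c' => DIFFER
  Position 4: 'a' vs 'a' => same
  Position 5: 'd' vs 'd' => same
Positions that differ: 3

3


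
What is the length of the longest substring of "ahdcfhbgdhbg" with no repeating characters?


Input: "ahdcfhbgdhbg"
Sliding window (track last position of each char):
  Position 0 ('a'): window [0,0] length 1 -- new best
  Position 1 ('h'): window [0,1] length 2 -- new best
  Position 2 ('d'): window [0,2] length 3 -- new best
  Position 3 ('c'): window [0,3] length 4 -- new best
  Position 4 ('f'): window [0,4] length 5 -- new best
  Position 5 ('h'): repeat (last at 1), move window start to 2
  Position 5 ('h'): window [2,5] length 4
  Position 6 ('b'): window [2,6] length 5
  Position 7 ('g'): window [2,7] length 6 -- new best
  Position 8 ('d'): repeat (last at 2), move window start to 3
  Position 8 ('d'): window [3,8] length 6
  Position 9 ('h'): repeat (last at 5), move window start to 6
  Position 9 ('h'): window [6,9] length 4
  Position 10 ('b'): repeat (last at 6), move window start to 7
  Position 10 ('b'): window [7,10] length 4
  Position 11 ('g'): repeat (last at 7), move window start to 8
  Position 11 ('g'): window [8,11] length 4
Longest substring with no repeats: "dcfhbg" with length 6

6


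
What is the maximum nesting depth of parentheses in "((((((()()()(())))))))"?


Input: "((((((()()()(())))))))"
Tracking depth:
  Position 0 '(': depth becomes 1
  Position 1 '(': depth becomes 2
  Position 2 '(': depth becomes 3
  Position 3 '(': depth becomes 4
  Position 4 '(': depth becomes 5
  Position 5 '(': depth becomes 6
  Position 6 '(': depth becomes 7
  Position 7 ')': depth becomes 6
  Position 8 '(': depth becomes 7
  Position 9 ')': depth becomes 6
  Position 10 '(': depth becomes 7
  Position 11 ')': depth becomes 6
  Position 12 '(': depth becomes 7
  Position 13 '(': depth becomes 8
  Position 14 ')': depth becomes 7
  Position 15 ')': depth becomes 6
  Position 16 ')': depth becomes 5
  Position 17 ')': depth becomes 4
  Position 18 ')': depth becomes 3
  Position 19 ')': depth becomes 2
  Position 20 ')': depth becomes 1
  Position 21 ')': depth becomes 0
Maximum depth reached: 8

8


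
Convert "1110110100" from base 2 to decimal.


Input: "1110110100" in base 2
Positional expansion:
  Digit '1' (value 1) x 2^9 = 512
  Digit '1' (value 1) x 2^8 = 256
  Digit '1' (value 1) x 2^7 = 128
  Digit '0' (value 0) x 2^6 = 0
  Digit '1' (value 1) x 2^5 = 32
  Digit '1' (value 1) x 2^4 = 16
  Digit '0' (value 0) x 2^3 = 0
  Digit '1' (value 1) x 2^2 = 4
  Digit '0' (value 0) x 2^1 = 0
  Digit '0' (value 0) x 2^0 = 0
Sum = 948

948


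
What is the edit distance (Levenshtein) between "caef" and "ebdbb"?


Computing edit distance: "caef" -> "ebdbb"
DP table:
           e    b    d    b    b
      0    1    2    3    4    5
  c   1    1    2    3    4    5
  a   2    2    2    3    4    5
  e   3    2    3    3    4    5
  f   4    3    3    4    4    5
Edit distance = dp[4][5] = 5

5


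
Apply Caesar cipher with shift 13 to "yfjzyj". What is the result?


Caesar cipher: shift "yfjzyj" by 13
  'y' (pos 24) + 13 = pos 11 = 'l'
  'f' (pos 5) + 13 = pos 18 = 's'
  'j' (pos 9) + 13 = pos 22 = 'w'
  'z' (pos 25) + 13 = pos 12 = 'm'
  'y' (pos 24) + 13 = pos 11 = 'l'
  'j' (pos 9) + 13 = pos 22 = 'w'
Result: lswmlw

lswmlw


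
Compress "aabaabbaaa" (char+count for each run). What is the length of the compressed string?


Input: aabaabbaaa
Runs:
  'a' x 2 => "a2"
  'b' x 1 => "b1"
  'a' x 2 => "a2"
  'b' x 2 => "b2"
  'a' x 3 => "a3"
Compressed: "a2b1a2b2a3"
Compressed length: 10

10


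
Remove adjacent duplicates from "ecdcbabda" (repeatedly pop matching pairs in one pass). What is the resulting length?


Input: ecdcbabda
Stack-based adjacent duplicate removal:
  Read 'e': push. Stack: e
  Read 'c': push. Stack: ec
  Read 'd': push. Stack: ecd
  Read 'c': push. Stack: ecdc
  Read 'b': push. Stack: ecdcb
  Read 'a': push. Stack: ecdcba
  Read 'b': push. Stack: ecdcbab
  Read 'd': push. Stack: ecdcbabd
  Read 'a': push. Stack: ecdcbabda
Final stack: "ecdcbabda" (length 9)

9


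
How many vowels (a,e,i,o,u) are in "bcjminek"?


Input: bcjminek
Checking each character:
  'b' at position 0: consonant
  'c' at position 1: consonant
  'j' at position 2: consonant
  'm' at position 3: consonant
  'i' at position 4: vowel (running total: 1)
  'n' at position 5: consonant
  'e' at position 6: vowel (running total: 2)
  'k' at position 7: consonant
Total vowels: 2

2


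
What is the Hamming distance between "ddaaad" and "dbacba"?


Comparing "ddaaad" and "dbacba" position by position:
  Position 0: 'd' vs 'd' => same
  Position 1: 'd' vs 'b' => differ
  Position 2: 'a' vs 'a' => same
  Position 3: 'a' vs 'c' => differ
  Position 4: 'a' vs 'b' => differ
  Position 5: 'd' vs 'a' => differ
Total differences (Hamming distance): 4

4


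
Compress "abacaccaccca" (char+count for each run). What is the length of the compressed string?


Input: abacaccaccca
Runs:
  'a' x 1 => "a1"
  'b' x 1 => "b1"
  'a' x 1 => "a1"
  'c' x 1 => "c1"
  'a' x 1 => "a1"
  'c' x 2 => "c2"
  'a' x 1 => "a1"
  'c' x 3 => "c3"
  'a' x 1 => "a1"
Compressed: "a1b1a1c1a1c2a1c3a1"
Compressed length: 18

18


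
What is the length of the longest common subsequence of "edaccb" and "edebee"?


LCS of "edaccb" and "edebee"
DP table:
           e    d    e    b    e    e
      0    0    0    0    0    0    0
  e   0    1    1    1    1    1    1
  d   0    1    2    2    2    2    2
  a   0    1    2    2    2    2    2
  c   0    1    2    2    2    2    2
  c   0    1    2    2    2    2    2
  b   0    1    2    2    3    3    3
LCS length = dp[6][6] = 3

3


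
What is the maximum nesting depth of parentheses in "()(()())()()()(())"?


Input: "()(()())()()()(())"
Tracking depth:
  Position 0 '(': depth becomes 1
  Position 1 ')': depth becomes 0
  Position 2 '(': depth becomes 1
  Position 3 '(': depth becomes 2
  Position 4 ')': depth becomes 1
  Position 5 '(': depth becomes 2
  Position 6 ')': depth becomes 1
  Position 7 ')': depth becomes 0
  Position 8 '(': depth becomes 1
  Position 9 ')': depth becomes 0
  Position 10 '(': depth becomes 1
  Position 11 ')': depth becomes 0
  Position 12 '(': depth becomes 1
  Position 13 ')': depth becomes 0
  Position 14 '(': depth becomes 1
  Position 15 '(': depth becomes 2
  Position 16 ')': depth becomes 1
  Position 17 ')': depth becomes 0
Maximum depth reached: 2

2


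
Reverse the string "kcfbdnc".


Input: kcfbdnc
Reading characters right to left:
  Position 6: 'c'
  Position 5: 'n'
  Position 4: 'd'
  Position 3: 'b'
  Position 2: 'f'
  Position 1: 'c'
  Position 0: 'k'
Reversed: cndbfck

cndbfck


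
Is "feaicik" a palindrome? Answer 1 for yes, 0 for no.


Input: feaicik
Reversed: kiciaef
  Compare pos 0 ('f') with pos 6 ('k'): MISMATCH
  Compare pos 1 ('e') with pos 5 ('i'): MISMATCH
  Compare pos 2 ('a') with pos 4 ('c'): MISMATCH
Result: not a palindrome

0


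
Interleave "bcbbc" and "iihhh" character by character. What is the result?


Interleaving "bcbbc" and "iihhh":
  Position 0: 'b' from first, 'i' from second => "bi"
  Position 1: 'c' from first, 'i' from second => "ci"
  Position 2: 'b' from first, 'h' from second => "bh"
  Position 3: 'b' from first, 'h' from second => "bh"
  Position 4: 'c' from first, 'h' from second => "ch"
Result: bicibhbhch

bicibhbhch


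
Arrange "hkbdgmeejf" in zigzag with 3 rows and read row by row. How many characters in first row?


Zigzag "hkbdgmeejf" into 3 rows:
Placing characters:
  'h' => row 0
  'k' => row 1
  'b' => row 2
  'd' => row 1
  'g' => row 0
  'm' => row 1
  'e' => row 2
  'e' => row 1
  'j' => row 0
  'f' => row 1
Rows:
  Row 0: "hgj"
  Row 1: "kdmef"
  Row 2: "be"
First row length: 3

3


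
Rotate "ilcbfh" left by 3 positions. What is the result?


Input: "ilcbfh", rotate left by 3
First 3 characters: "ilc"
Remaining characters: "bfh"
Concatenate remaining + first: "bfh" + "ilc" = "bfhilc"

bfhilc


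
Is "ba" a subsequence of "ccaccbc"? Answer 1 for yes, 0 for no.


Check if "ba" is a subsequence of "ccaccbc"
Greedy scan:
  Position 0 ('c'): no match needed
  Position 1 ('c'): no match needed
  Position 2 ('a'): no match needed
  Position 3 ('c'): no match needed
  Position 4 ('c'): no match needed
  Position 5 ('b'): matches sub[0] = 'b'
  Position 6 ('c'): no match needed
Only matched 1/2 characters => not a subsequence

0


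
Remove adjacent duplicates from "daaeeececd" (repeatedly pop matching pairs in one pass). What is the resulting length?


Input: daaeeececd
Stack-based adjacent duplicate removal:
  Read 'd': push. Stack: d
  Read 'a': push. Stack: da
  Read 'a': matches stack top 'a' => pop. Stack: d
  Read 'e': push. Stack: de
  Read 'e': matches stack top 'e' => pop. Stack: d
  Read 'e': push. Stack: de
  Read 'c': push. Stack: dec
  Read 'e': push. Stack: dece
  Read 'c': push. Stack: decec
  Read 'd': push. Stack: dececd
Final stack: "dececd" (length 6)

6


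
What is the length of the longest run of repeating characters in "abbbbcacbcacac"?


Input: "abbbbcacbcacac"
Scanning for longest run:
  Position 1 ('b'): new char, reset run to 1
  Position 2 ('b'): continues run of 'b', length=2
  Position 3 ('b'): continues run of 'b', length=3
  Position 4 ('b'): continues run of 'b', length=4
  Position 5 ('c'): new char, reset run to 1
  Position 6 ('a'): new char, reset run to 1
  Position 7 ('c'): new char, reset run to 1
  Position 8 ('b'): new char, reset run to 1
  Position 9 ('c'): new char, reset run to 1
  Position 10 ('a'): new char, reset run to 1
  Position 11 ('c'): new char, reset run to 1
  Position 12 ('a'): new char, reset run to 1
  Position 13 ('c'): new char, reset run to 1
Longest run: 'b' with length 4

4


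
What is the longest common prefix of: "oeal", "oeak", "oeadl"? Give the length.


Words: oeal, oeak, oeadl
  Position 0: all 'o' => match
  Position 1: all 'e' => match
  Position 2: all 'a' => match
  Position 3: ('l', 'k', 'd') => mismatch, stop
LCP = "oea" (length 3)

3


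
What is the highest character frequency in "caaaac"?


Input: caaaac
Character counts:
  'a': 4
  'c': 2
Maximum frequency: 4

4


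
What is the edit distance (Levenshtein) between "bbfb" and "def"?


Computing edit distance: "bbfb" -> "def"
DP table:
           d    e    f
      0    1    2    3
  b   1    1    2    3
  b   2    2    2    3
  f   3    3    3    2
  b   4    4    4    3
Edit distance = dp[4][3] = 3

3


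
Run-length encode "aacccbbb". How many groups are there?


Input: aacccbbb
Scanning for consecutive runs:
  Group 1: 'a' x 2 (positions 0-1)
  Group 2: 'c' x 3 (positions 2-4)
  Group 3: 'b' x 3 (positions 5-7)
Total groups: 3

3


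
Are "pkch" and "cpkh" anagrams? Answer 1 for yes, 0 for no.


Strings: "pkch", "cpkh"
Sorted first:  chkp
Sorted second: chkp
Sorted forms match => anagrams

1


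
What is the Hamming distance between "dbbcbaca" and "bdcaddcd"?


Comparing "dbbcbaca" and "bdcaddcd" position by position:
  Position 0: 'd' vs 'b' => differ
  Position 1: 'b' vs 'd' => differ
  Position 2: 'b' vs 'c' => differ
  Position 3: 'c' vs 'a' => differ
  Position 4: 'b' vs 'd' => differ
  Position 5: 'a' vs 'd' => differ
  Position 6: 'c' vs 'c' => same
  Position 7: 'a' vs 'd' => differ
Total differences (Hamming distance): 7

7


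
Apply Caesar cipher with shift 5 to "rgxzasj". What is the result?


Caesar cipher: shift "rgxzasj" by 5
  'r' (pos 17) + 5 = pos 22 = 'w'
  'g' (pos 6) + 5 = pos 11 = 'l'
  'x' (pos 23) + 5 = pos 2 = 'c'
  'z' (pos 25) + 5 = pos 4 = 'e'
  'a' (pos 0) + 5 = pos 5 = 'f'
  's' (pos 18) + 5 = pos 23 = 'x'
  'j' (pos 9) + 5 = pos 14 = 'o'
Result: wlcefxo

wlcefxo


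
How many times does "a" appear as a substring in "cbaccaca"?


Searching for "a" in "cbaccaca"
Scanning each position:
  Position 0: "c" => no
  Position 1: "b" => no
  Position 2: "a" => MATCH
  Position 3: "c" => no
  Position 4: "c" => no
  Position 5: "a" => MATCH
  Position 6: "c" => no
  Position 7: "a" => MATCH
Total occurrences: 3

3


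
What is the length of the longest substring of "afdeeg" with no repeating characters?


Input: "afdeeg"
Sliding window (track last position of each char):
  Position 0 ('a'): window [0,0] length 1 -- new best
  Position 1 ('f'): window [0,1] length 2 -- new best
  Position 2 ('d'): window [0,2] length 3 -- new best
  Position 3 ('e'): window [0,3] length 4 -- new best
  Position 4 ('e'): repeat (last at 3), move window start to 4
  Position 4 ('e'): window [4,4] length 1
  Position 5 ('g'): window [4,5] length 2
Longest substring with no repeats: "afde" with length 4

4


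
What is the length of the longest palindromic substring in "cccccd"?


Input: "cccccd"
Checking substrings for palindromes:
  [0:5] "ccccc" (len 5) => palindrome
  [0:4] "cccc" (len 4) => palindrome
  [1:5] "cccc" (len 4) => palindrome
  [0:3] "ccc" (len 3) => palindrome
  [1:4] "ccc" (len 3) => palindrome
  [2:5] "ccc" (len 3) => palindrome
Longest palindromic substring: "ccccc" with length 5

5


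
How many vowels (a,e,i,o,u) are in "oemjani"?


Input: oemjani
Checking each character:
  'o' at position 0: vowel (running total: 1)
  'e' at position 1: vowel (running total: 2)
  'm' at position 2: consonant
  'j' at position 3: consonant
  'a' at position 4: vowel (running total: 3)
  'n' at position 5: consonant
  'i' at position 6: vowel (running total: 4)
Total vowels: 4

4


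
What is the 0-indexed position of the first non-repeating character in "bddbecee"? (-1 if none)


Input: bddbecee
Character frequencies:
  'b': 2
  'c': 1
  'd': 2
  'e': 3
Scanning left to right for freq == 1:
  Position 0 ('b'): freq=2, skip
  Position 1 ('d'): freq=2, skip
  Position 2 ('d'): freq=2, skip
  Position 3 ('b'): freq=2, skip
  Position 4 ('e'): freq=3, skip
  Position 5 ('c'): unique! => answer = 5

5


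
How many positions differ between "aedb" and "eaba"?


Comparing "aedb" and "eaba" position by position:
  Position 0: 'a' vs 'e' => DIFFER
  Position 1: 'e' vs 'a' => DIFFER
  Position 2: 'd' vs 'b' => DIFFER
  Position 3: 'b' vs 'a' => DIFFER
Positions that differ: 4

4


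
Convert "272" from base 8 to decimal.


Input: "272" in base 8
Positional expansion:
  Digit '2' (value 2) x 8^2 = 128
  Digit '7' (value 7) x 8^1 = 56
  Digit '2' (value 2) x 8^0 = 2
Sum = 186

186


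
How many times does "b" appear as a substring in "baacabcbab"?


Searching for "b" in "baacabcbab"
Scanning each position:
  Position 0: "b" => MATCH
  Position 1: "a" => no
  Position 2: "a" => no
  Position 3: "c" => no
  Position 4: "a" => no
  Position 5: "b" => MATCH
  Position 6: "c" => no
  Position 7: "b" => MATCH
  Position 8: "a" => no
  Position 9: "b" => MATCH
Total occurrences: 4

4


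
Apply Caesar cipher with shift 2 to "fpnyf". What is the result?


Caesar cipher: shift "fpnyf" by 2
  'f' (pos 5) + 2 = pos 7 = 'h'
  'p' (pos 15) + 2 = pos 17 = 'r'
  'n' (pos 13) + 2 = pos 15 = 'p'
  'y' (pos 24) + 2 = pos 0 = 'a'
  'f' (pos 5) + 2 = pos 7 = 'h'
Result: hrpah

hrpah


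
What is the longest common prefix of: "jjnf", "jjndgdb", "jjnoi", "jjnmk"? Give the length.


Words: jjnf, jjndgdb, jjnoi, jjnmk
  Position 0: all 'j' => match
  Position 1: all 'j' => match
  Position 2: all 'n' => match
  Position 3: ('f', 'd', 'o', 'm') => mismatch, stop
LCP = "jjn" (length 3)

3


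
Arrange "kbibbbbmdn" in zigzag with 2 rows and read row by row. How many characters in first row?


Zigzag "kbibbbbmdn" into 2 rows:
Placing characters:
  'k' => row 0
  'b' => row 1
  'i' => row 0
  'b' => row 1
  'b' => row 0
  'b' => row 1
  'b' => row 0
  'm' => row 1
  'd' => row 0
  'n' => row 1
Rows:
  Row 0: "kibbd"
  Row 1: "bbbmn"
First row length: 5

5


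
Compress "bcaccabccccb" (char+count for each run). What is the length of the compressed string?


Input: bcaccabccccb
Runs:
  'b' x 1 => "b1"
  'c' x 1 => "c1"
  'a' x 1 => "a1"
  'c' x 2 => "c2"
  'a' x 1 => "a1"
  'b' x 1 => "b1"
  'c' x 4 => "c4"
  'b' x 1 => "b1"
Compressed: "b1c1a1c2a1b1c4b1"
Compressed length: 16

16


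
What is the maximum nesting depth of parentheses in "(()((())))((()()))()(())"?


Input: "(()((())))((()()))()(())"
Tracking depth:
  Position 0 '(': depth becomes 1
  Position 1 '(': depth becomes 2
  Position 2 ')': depth becomes 1
  Position 3 '(': depth becomes 2
  Position 4 '(': depth becomes 3
  Position 5 '(': depth becomes 4
  Position 6 ')': depth becomes 3
  Position 7 ')': depth becomes 2
  Position 8 ')': depth becomes 1
  Position 9 ')': depth becomes 0
  Position 10 '(': depth becomes 1
  Position 11 '(': depth becomes 2
  Position 12 '(': depth becomes 3
  Position 13 ')': depth becomes 2
  Position 14 '(': depth becomes 3
  Position 15 ')': depth becomes 2
  Position 16 ')': depth becomes 1
  Position 17 ')': depth becomes 0
  Position 18 '(': depth becomes 1
  Position 19 ')': depth becomes 0
  Position 20 '(': depth becomes 1
  Position 21 '(': depth becomes 2
  Position 22 ')': depth becomes 1
  Position 23 ')': depth becomes 0
Maximum depth reached: 4

4


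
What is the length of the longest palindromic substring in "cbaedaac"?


Input: "cbaedaac"
Checking substrings for palindromes:
  [5:7] "aa" (len 2) => palindrome
Longest palindromic substring: "aa" with length 2

2


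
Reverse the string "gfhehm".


Input: gfhehm
Reading characters right to left:
  Position 5: 'm'
  Position 4: 'h'
  Position 3: 'e'
  Position 2: 'h'
  Position 1: 'f'
  Position 0: 'g'
Reversed: mhehfg

mhehfg


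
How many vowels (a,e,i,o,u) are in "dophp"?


Input: dophp
Checking each character:
  'd' at position 0: consonant
  'o' at position 1: vowel (running total: 1)
  'p' at position 2: consonant
  'h' at position 3: consonant
  'p' at position 4: consonant
Total vowels: 1

1


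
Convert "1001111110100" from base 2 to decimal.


Input: "1001111110100" in base 2
Positional expansion:
  Digit '1' (value 1) x 2^12 = 4096
  Digit '0' (value 0) x 2^11 = 0
  Digit '0' (value 0) x 2^10 = 0
  Digit '1' (value 1) x 2^9 = 512
  Digit '1' (value 1) x 2^8 = 256
  Digit '1' (value 1) x 2^7 = 128
  Digit '1' (value 1) x 2^6 = 64
  Digit '1' (value 1) x 2^5 = 32
  Digit '1' (value 1) x 2^4 = 16
  Digit '0' (value 0) x 2^3 = 0
  Digit '1' (value 1) x 2^2 = 4
  Digit '0' (value 0) x 2^1 = 0
  Digit '0' (value 0) x 2^0 = 0
Sum = 5108

5108


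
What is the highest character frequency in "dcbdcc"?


Input: dcbdcc
Character counts:
  'b': 1
  'c': 3
  'd': 2
Maximum frequency: 3

3


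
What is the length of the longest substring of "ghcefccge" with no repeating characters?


Input: "ghcefccge"
Sliding window (track last position of each char):
  Position 0 ('g'): window [0,0] length 1 -- new best
  Position 1 ('h'): window [0,1] length 2 -- new best
  Position 2 ('c'): window [0,2] length 3 -- new best
  Position 3 ('e'): window [0,3] length 4 -- new best
  Position 4 ('f'): window [0,4] length 5 -- new best
  Position 5 ('c'): repeat (last at 2), move window start to 3
  Position 5 ('c'): window [3,5] length 3
  Position 6 ('c'): repeat (last at 5), move window start to 6
  Position 6 ('c'): window [6,6] length 1
  Position 7 ('g'): window [6,7] length 2
  Position 8 ('e'): window [6,8] length 3
Longest substring with no repeats: "ghcef" with length 5

5


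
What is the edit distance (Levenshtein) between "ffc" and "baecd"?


Computing edit distance: "ffc" -> "baecd"
DP table:
           b    a    e    c    d
      0    1    2    3    4    5
  f   1    1    2    3    4    5
  f   2    2    2    3    4    5
  c   3    3    3    3    3    4
Edit distance = dp[3][5] = 4

4


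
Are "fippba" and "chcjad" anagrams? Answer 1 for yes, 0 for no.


Strings: "fippba", "chcjad"
Sorted first:  abfipp
Sorted second: accdhj
Differ at position 1: 'b' vs 'c' => not anagrams

0


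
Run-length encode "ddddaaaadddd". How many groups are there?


Input: ddddaaaadddd
Scanning for consecutive runs:
  Group 1: 'd' x 4 (positions 0-3)
  Group 2: 'a' x 4 (positions 4-7)
  Group 3: 'd' x 4 (positions 8-11)
Total groups: 3

3


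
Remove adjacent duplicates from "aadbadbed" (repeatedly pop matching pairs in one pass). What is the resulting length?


Input: aadbadbed
Stack-based adjacent duplicate removal:
  Read 'a': push. Stack: a
  Read 'a': matches stack top 'a' => pop. Stack: (empty)
  Read 'd': push. Stack: d
  Read 'b': push. Stack: db
  Read 'a': push. Stack: dba
  Read 'd': push. Stack: dbad
  Read 'b': push. Stack: dbadb
  Read 'e': push. Stack: dbadbe
  Read 'd': push. Stack: dbadbed
Final stack: "dbadbed" (length 7)

7


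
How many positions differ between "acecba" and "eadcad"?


Comparing "acecba" and "eadcad" position by position:
  Position 0: 'a' vs 'e' => DIFFER
  Position 1: 'c' vs 'a' => DIFFER
  Position 2: 'e' vs 'd' => DIFFER
  Position 3: 'c' vs 'c' => same
  Position 4: 'b' vs 'a' => DIFFER
  Position 5: 'a' vs 'd' => DIFFER
Positions that differ: 5

5


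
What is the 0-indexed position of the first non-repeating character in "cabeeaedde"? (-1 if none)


Input: cabeeaedde
Character frequencies:
  'a': 2
  'b': 1
  'c': 1
  'd': 2
  'e': 4
Scanning left to right for freq == 1:
  Position 0 ('c'): unique! => answer = 0

0


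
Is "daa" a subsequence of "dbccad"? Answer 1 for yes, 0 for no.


Check if "daa" is a subsequence of "dbccad"
Greedy scan:
  Position 0 ('d'): matches sub[0] = 'd'
  Position 1 ('b'): no match needed
  Position 2 ('c'): no match needed
  Position 3 ('c'): no match needed
  Position 4 ('a'): matches sub[1] = 'a'
  Position 5 ('d'): no match needed
Only matched 2/3 characters => not a subsequence

0


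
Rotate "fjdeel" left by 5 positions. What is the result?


Input: "fjdeel", rotate left by 5
First 5 characters: "fjdee"
Remaining characters: "l"
Concatenate remaining + first: "l" + "fjdee" = "lfjdee"

lfjdee


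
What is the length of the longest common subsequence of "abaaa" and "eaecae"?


LCS of "abaaa" and "eaecae"
DP table:
           e    a    e    c    a    e
      0    0    0    0    0    0    0
  a   0    0    1    1    1    1    1
  b   0    0    1    1    1    1    1
  a   0    0    1    1    1    2    2
  a   0    0    1    1    1    2    2
  a   0    0    1    1    1    2    2
LCS length = dp[5][6] = 2

2


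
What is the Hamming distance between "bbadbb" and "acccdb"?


Comparing "bbadbb" and "acccdb" position by position:
  Position 0: 'b' vs 'a' => differ
  Position 1: 'b' vs 'c' => differ
  Position 2: 'a' vs 'c' => differ
  Position 3: 'd' vs 'c' => differ
  Position 4: 'b' vs 'd' => differ
  Position 5: 'b' vs 'b' => same
Total differences (Hamming distance): 5

5


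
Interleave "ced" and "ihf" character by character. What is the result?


Interleaving "ced" and "ihf":
  Position 0: 'c' from first, 'i' from second => "ci"
  Position 1: 'e' from first, 'h' from second => "eh"
  Position 2: 'd' from first, 'f' from second => "df"
Result: ciehdf

ciehdf


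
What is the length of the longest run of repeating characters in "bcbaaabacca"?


Input: "bcbaaabacca"
Scanning for longest run:
  Position 1 ('c'): new char, reset run to 1
  Position 2 ('b'): new char, reset run to 1
  Position 3 ('a'): new char, reset run to 1
  Position 4 ('a'): continues run of 'a', length=2
  Position 5 ('a'): continues run of 'a', length=3
  Position 6 ('b'): new char, reset run to 1
  Position 7 ('a'): new char, reset run to 1
  Position 8 ('c'): new char, reset run to 1
  Position 9 ('c'): continues run of 'c', length=2
  Position 10 ('a'): new char, reset run to 1
Longest run: 'a' with length 3

3


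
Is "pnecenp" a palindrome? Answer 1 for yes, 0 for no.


Input: pnecenp
Reversed: pnecenp
  Compare pos 0 ('p') with pos 6 ('p'): match
  Compare pos 1 ('n') with pos 5 ('n'): match
  Compare pos 2 ('e') with pos 4 ('e'): match
Result: palindrome

1


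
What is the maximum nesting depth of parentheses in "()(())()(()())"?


Input: "()(())()(()())"
Tracking depth:
  Position 0 '(': depth becomes 1
  Position 1 ')': depth becomes 0
  Position 2 '(': depth becomes 1
  Position 3 '(': depth becomes 2
  Position 4 ')': depth becomes 1
  Position 5 ')': depth becomes 0
  Position 6 '(': depth becomes 1
  Position 7 ')': depth becomes 0
  Position 8 '(': depth becomes 1
  Position 9 '(': depth becomes 2
  Position 10 ')': depth becomes 1
  Position 11 '(': depth becomes 2
  Position 12 ')': depth becomes 1
  Position 13 ')': depth becomes 0
Maximum depth reached: 2

2


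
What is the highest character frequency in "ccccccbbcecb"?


Input: ccccccbbcecb
Character counts:
  'b': 3
  'c': 8
  'e': 1
Maximum frequency: 8

8
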